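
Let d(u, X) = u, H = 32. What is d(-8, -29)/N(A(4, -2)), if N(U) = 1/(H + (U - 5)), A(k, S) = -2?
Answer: -200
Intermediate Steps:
N(U) = 1/(27 + U) (N(U) = 1/(32 + (U - 5)) = 1/(32 + (-5 + U)) = 1/(27 + U))
d(-8, -29)/N(A(4, -2)) = -8/(1/(27 - 2)) = -8/(1/25) = -8/1/25 = -8*25 = -200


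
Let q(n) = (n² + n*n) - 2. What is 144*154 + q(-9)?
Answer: 22336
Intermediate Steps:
q(n) = -2 + 2*n² (q(n) = (n² + n²) - 2 = 2*n² - 2 = -2 + 2*n²)
144*154 + q(-9) = 144*154 + (-2 + 2*(-9)²) = 22176 + (-2 + 2*81) = 22176 + (-2 + 162) = 22176 + 160 = 22336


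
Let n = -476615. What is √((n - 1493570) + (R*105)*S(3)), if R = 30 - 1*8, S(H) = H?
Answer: I*√1963255 ≈ 1401.2*I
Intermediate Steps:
R = 22 (R = 30 - 8 = 22)
√((n - 1493570) + (R*105)*S(3)) = √((-476615 - 1493570) + (22*105)*3) = √(-1970185 + 2310*3) = √(-1970185 + 6930) = √(-1963255) = I*√1963255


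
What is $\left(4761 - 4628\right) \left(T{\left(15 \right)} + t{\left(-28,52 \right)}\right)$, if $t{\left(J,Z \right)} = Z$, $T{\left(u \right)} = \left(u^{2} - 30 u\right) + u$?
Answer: $-21014$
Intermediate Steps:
$T{\left(u \right)} = u^{2} - 29 u$
$\left(4761 - 4628\right) \left(T{\left(15 \right)} + t{\left(-28,52 \right)}\right) = \left(4761 - 4628\right) \left(15 \left(-29 + 15\right) + 52\right) = 133 \left(15 \left(-14\right) + 52\right) = 133 \left(-210 + 52\right) = 133 \left(-158\right) = -21014$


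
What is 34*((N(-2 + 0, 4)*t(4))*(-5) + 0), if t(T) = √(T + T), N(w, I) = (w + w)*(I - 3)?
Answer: 1360*√2 ≈ 1923.3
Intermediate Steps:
N(w, I) = 2*w*(-3 + I) (N(w, I) = (2*w)*(-3 + I) = 2*w*(-3 + I))
t(T) = √2*√T (t(T) = √(2*T) = √2*√T)
34*((N(-2 + 0, 4)*t(4))*(-5) + 0) = 34*(((2*(-2 + 0)*(-3 + 4))*(√2*√4))*(-5) + 0) = 34*(((2*(-2)*1)*(√2*2))*(-5) + 0) = 34*(-8*√2*(-5) + 0) = 34*(40*√2 + 0) = 34*(40*√2) = 1360*√2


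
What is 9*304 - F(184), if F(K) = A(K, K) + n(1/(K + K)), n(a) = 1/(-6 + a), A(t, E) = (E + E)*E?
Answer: -143401664/2207 ≈ -64976.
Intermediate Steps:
A(t, E) = 2*E**2 (A(t, E) = (2*E)*E = 2*E**2)
F(K) = 1/(-6 + 1/(2*K)) + 2*K**2 (F(K) = 2*K**2 + 1/(-6 + 1/(K + K)) = 2*K**2 + 1/(-6 + 1/(2*K)) = 1/(-6 + 1/(2*K)) + 2*K**2)
9*304 - F(184) = 9*304 - 2*184*(-1 + 184*(-1 + 12*184))/(-1 + 12*184) = 2736 - 2*184*(-1 + 184*(-1 + 2208))/(-1 + 2208) = 2736 - 2*184*(-1 + 184*2207)/2207 = 2736 - 2*184*(-1 + 406088)/2207 = 2736 - 2*184*406087/2207 = 2736 - 1*149440016/2207 = 2736 - 149440016/2207 = -143401664/2207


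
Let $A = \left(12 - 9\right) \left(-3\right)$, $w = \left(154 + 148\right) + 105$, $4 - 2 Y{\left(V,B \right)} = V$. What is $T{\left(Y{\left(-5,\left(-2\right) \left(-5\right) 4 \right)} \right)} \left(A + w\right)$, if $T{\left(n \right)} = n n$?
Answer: $\frac{16119}{2} \approx 8059.5$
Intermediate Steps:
$Y{\left(V,B \right)} = 2 - \frac{V}{2}$
$T{\left(n \right)} = n^{2}$
$w = 407$ ($w = 302 + 105 = 407$)
$A = -9$ ($A = 3 \left(-3\right) = -9$)
$T{\left(Y{\left(-5,\left(-2\right) \left(-5\right) 4 \right)} \right)} \left(A + w\right) = \left(2 - - \frac{5}{2}\right)^{2} \left(-9 + 407\right) = \left(2 + \frac{5}{2}\right)^{2} \cdot 398 = \left(\frac{9}{2}\right)^{2} \cdot 398 = \frac{81}{4} \cdot 398 = \frac{16119}{2}$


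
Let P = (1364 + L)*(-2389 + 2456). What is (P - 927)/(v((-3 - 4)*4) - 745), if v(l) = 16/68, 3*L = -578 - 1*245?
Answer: -3676114/37983 ≈ -96.783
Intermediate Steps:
L = -823/3 (L = (-578 - 1*245)/3 = (-578 - 245)/3 = (⅓)*(-823) = -823/3 ≈ -274.33)
v(l) = 4/17 (v(l) = 16*(1/68) = 4/17)
P = 219023/3 (P = (1364 - 823/3)*(-2389 + 2456) = (3269/3)*67 = 219023/3 ≈ 73008.)
(P - 927)/(v((-3 - 4)*4) - 745) = (219023/3 - 927)/(4/17 - 745) = 216242/(3*(-12661/17)) = (216242/3)*(-17/12661) = -3676114/37983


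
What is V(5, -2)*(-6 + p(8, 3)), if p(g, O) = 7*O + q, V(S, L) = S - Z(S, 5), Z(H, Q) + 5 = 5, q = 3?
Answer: 90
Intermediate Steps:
Z(H, Q) = 0 (Z(H, Q) = -5 + 5 = 0)
V(S, L) = S (V(S, L) = S - 1*0 = S + 0 = S)
p(g, O) = 3 + 7*O (p(g, O) = 7*O + 3 = 3 + 7*O)
V(5, -2)*(-6 + p(8, 3)) = 5*(-6 + (3 + 7*3)) = 5*(-6 + (3 + 21)) = 5*(-6 + 24) = 5*18 = 90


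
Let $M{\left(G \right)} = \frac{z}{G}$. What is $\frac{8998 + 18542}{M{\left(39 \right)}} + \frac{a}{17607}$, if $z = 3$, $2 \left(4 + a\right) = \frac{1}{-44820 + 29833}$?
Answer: $\frac{188945848968463}{527752218} \approx 3.5802 \cdot 10^{5}$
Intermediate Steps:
$a = - \frac{119897}{29974}$ ($a = -4 + \frac{1}{2 \left(-44820 + 29833\right)} = -4 + \frac{1}{2 \left(-14987\right)} = -4 + \frac{1}{2} \left(- \frac{1}{14987}\right) = -4 - \frac{1}{29974} = - \frac{119897}{29974} \approx -4.0$)
$M{\left(G \right)} = \frac{3}{G}$
$\frac{8998 + 18542}{M{\left(39 \right)}} + \frac{a}{17607} = \frac{8998 + 18542}{3 \cdot \frac{1}{39}} - \frac{119897}{29974 \cdot 17607} = \frac{27540}{3 \cdot \frac{1}{39}} - \frac{119897}{527752218} = 27540 \frac{1}{\frac{1}{13}} - \frac{119897}{527752218} = 27540 \cdot 13 - \frac{119897}{527752218} = 358020 - \frac{119897}{527752218} = \frac{188945848968463}{527752218}$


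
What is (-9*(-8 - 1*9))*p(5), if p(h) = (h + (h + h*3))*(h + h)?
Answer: 38250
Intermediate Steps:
p(h) = 10*h**2 (p(h) = (h + (h + 3*h))*(2*h) = (h + 4*h)*(2*h) = (5*h)*(2*h) = 10*h**2)
(-9*(-8 - 1*9))*p(5) = (-9*(-8 - 1*9))*(10*5**2) = (-9*(-8 - 9))*(10*25) = -9*(-17)*250 = 153*250 = 38250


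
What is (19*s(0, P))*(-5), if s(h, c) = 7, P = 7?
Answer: -665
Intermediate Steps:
(19*s(0, P))*(-5) = (19*7)*(-5) = 133*(-5) = -665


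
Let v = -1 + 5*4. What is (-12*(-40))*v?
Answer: 9120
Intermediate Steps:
v = 19 (v = -1 + 20 = 19)
(-12*(-40))*v = -12*(-40)*19 = 480*19 = 9120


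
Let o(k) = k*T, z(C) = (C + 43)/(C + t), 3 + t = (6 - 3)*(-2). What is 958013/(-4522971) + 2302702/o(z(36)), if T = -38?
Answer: -140604671940680/6788979471 ≈ -20711.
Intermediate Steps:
t = -9 (t = -3 + (6 - 3)*(-2) = -3 + 3*(-2) = -3 - 6 = -9)
z(C) = (43 + C)/(-9 + C) (z(C) = (C + 43)/(C - 9) = (43 + C)/(-9 + C))
o(k) = -38*k (o(k) = k*(-38) = -38*k)
958013/(-4522971) + 2302702/o(z(36)) = 958013/(-4522971) + 2302702/((-38*(43 + 36)/(-9 + 36))) = 958013*(-1/4522971) + 2302702/((-38*79/27)) = -958013/4522971 + 2302702/((-38*79/27)) = -958013/4522971 + 2302702/(-3002/27) = -958013/4522971 + 2302702*(-27/3002) = -958013/4522971 - 31086477/1501 = -140604671940680/6788979471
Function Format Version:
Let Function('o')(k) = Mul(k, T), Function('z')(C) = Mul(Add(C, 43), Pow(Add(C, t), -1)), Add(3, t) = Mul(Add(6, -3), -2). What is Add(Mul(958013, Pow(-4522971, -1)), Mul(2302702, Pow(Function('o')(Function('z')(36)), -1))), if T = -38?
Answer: Rational(-140604671940680, 6788979471) ≈ -20711.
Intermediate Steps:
t = -9 (t = Add(-3, Mul(Add(6, -3), -2)) = Add(-3, Mul(3, -2)) = Add(-3, -6) = -9)
Function('z')(C) = Mul(Pow(Add(-9, C), -1), Add(43, C)) (Function('z')(C) = Mul(Add(C, 43), Pow(Add(C, -9), -1)) = Mul(Add(43, C), Pow(Add(-9, C), -1)) = Mul(Pow(Add(-9, C), -1), Add(43, C)))
Function('o')(k) = Mul(-38, k) (Function('o')(k) = Mul(k, -38) = Mul(-38, k))
Add(Mul(958013, Pow(-4522971, -1)), Mul(2302702, Pow(Function('o')(Function('z')(36)), -1))) = Add(Mul(958013, Pow(-4522971, -1)), Mul(2302702, Pow(Mul(-38, Mul(Pow(Add(-9, 36), -1), Add(43, 36))), -1))) = Add(Mul(958013, Rational(-1, 4522971)), Mul(2302702, Pow(Mul(-38, Mul(Pow(27, -1), 79)), -1))) = Add(Rational(-958013, 4522971), Mul(2302702, Pow(Mul(-38, Mul(Rational(1, 27), 79)), -1))) = Add(Rational(-958013, 4522971), Mul(2302702, Pow(Mul(-38, Rational(79, 27)), -1))) = Add(Rational(-958013, 4522971), Mul(2302702, Pow(Rational(-3002, 27), -1))) = Add(Rational(-958013, 4522971), Mul(2302702, Rational(-27, 3002))) = Add(Rational(-958013, 4522971), Rational(-31086477, 1501)) = Rational(-140604671940680, 6788979471)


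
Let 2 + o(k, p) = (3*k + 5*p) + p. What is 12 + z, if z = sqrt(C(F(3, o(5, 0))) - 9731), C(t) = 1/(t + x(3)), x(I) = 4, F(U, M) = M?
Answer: 12 + I*sqrt(2812242)/17 ≈ 12.0 + 98.646*I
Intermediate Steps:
o(k, p) = -2 + 3*k + 6*p (o(k, p) = -2 + ((3*k + 5*p) + p) = -2 + (3*k + 6*p) = -2 + 3*k + 6*p)
C(t) = 1/(4 + t) (C(t) = 1/(t + 4) = 1/(4 + t))
z = I*sqrt(2812242)/17 (z = sqrt(1/(4 + (-2 + 3*5 + 6*0)) - 9731) = sqrt(1/(4 + (-2 + 15 + 0)) - 9731) = sqrt(1/(4 + 13) - 9731) = sqrt(1/17 - 9731) = sqrt(-165426/17) = I*sqrt(2812242)/17 ≈ 98.646*I)
12 + z = 12 + I*sqrt(2812242)/17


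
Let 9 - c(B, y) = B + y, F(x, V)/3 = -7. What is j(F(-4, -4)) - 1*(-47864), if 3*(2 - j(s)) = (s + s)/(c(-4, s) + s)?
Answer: 622272/13 ≈ 47867.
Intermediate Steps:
F(x, V) = -21 (F(x, V) = 3*(-7) = -21)
c(B, y) = 9 - B - y (c(B, y) = 9 - (B + y) = 9 + (-B - y) = 9 - B - y)
j(s) = 2 - 2*s/39 (j(s) = 2 - (s + s)/(3*((9 - 1*(-4) - s) + s)) = 2 - 2*s/(3*((9 + 4 - s) + s)) = 2 - 2*s/(3*((13 - s) + s)) = 2 - 2*s/(3*13) = 2 - 2*s/39)
j(F(-4, -4)) - 1*(-47864) = (2 - 2/39*(-21)) - 1*(-47864) = (2 + 14/13) + 47864 = 40/13 + 47864 = 622272/13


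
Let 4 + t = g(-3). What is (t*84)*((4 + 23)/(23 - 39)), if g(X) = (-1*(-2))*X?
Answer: 2835/2 ≈ 1417.5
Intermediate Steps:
g(X) = 2*X
t = -10 (t = -4 + 2*(-3) = -4 - 6 = -10)
(t*84)*((4 + 23)/(23 - 39)) = (-10*84)*((4 + 23)/(23 - 39)) = -22680/(-16) = -22680*(-1)/16 = -840*(-27/16) = 2835/2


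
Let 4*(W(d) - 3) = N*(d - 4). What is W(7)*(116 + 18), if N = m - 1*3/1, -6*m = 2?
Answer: 67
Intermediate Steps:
m = -⅓ (m = -⅙*2 = -⅓ ≈ -0.33333)
N = -10/3 (N = -⅓ - 1*3/1 = -⅓ - 3*1 = -⅓ - 3 = -10/3 ≈ -3.3333)
W(d) = 19/3 - 5*d/6 (W(d) = 3 + (-10*(d - 4)/3)/4 = 3 + (-10*(-4 + d)/3)/4 = 3 + (40/3 - 10*d/3)/4 = 3 + (10/3 - 5*d/6) = 19/3 - 5*d/6)
W(7)*(116 + 18) = (19/3 - ⅚*7)*(116 + 18) = (19/3 - 35/6)*134 = (½)*134 = 67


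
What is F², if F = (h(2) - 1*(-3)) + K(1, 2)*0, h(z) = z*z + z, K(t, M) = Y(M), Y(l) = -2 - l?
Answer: 81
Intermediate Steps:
K(t, M) = -2 - M
h(z) = z + z² (h(z) = z² + z = z + z²)
F = 9 (F = (2*(1 + 2) - 1*(-3)) + (-2 - 1*2)*0 = (2*3 + 3) + (-2 - 2)*0 = (6 + 3) - 4*0 = 9 + 0 = 9)
F² = 9² = 81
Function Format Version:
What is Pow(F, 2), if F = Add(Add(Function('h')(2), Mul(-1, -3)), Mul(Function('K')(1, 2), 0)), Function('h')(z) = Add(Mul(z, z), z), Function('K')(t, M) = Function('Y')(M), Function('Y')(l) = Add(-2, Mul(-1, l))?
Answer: 81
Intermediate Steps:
Function('K')(t, M) = Add(-2, Mul(-1, M))
Function('h')(z) = Add(z, Pow(z, 2)) (Function('h')(z) = Add(Pow(z, 2), z) = Add(z, Pow(z, 2)))
F = 9 (F = Add(Add(Mul(2, Add(1, 2)), Mul(-1, -3)), Mul(Add(-2, Mul(-1, 2)), 0)) = Add(Add(Mul(2, 3), 3), Mul(Add(-2, -2), 0)) = Add(Add(6, 3), Mul(-4, 0)) = Add(9, 0) = 9)
Pow(F, 2) = Pow(9, 2) = 81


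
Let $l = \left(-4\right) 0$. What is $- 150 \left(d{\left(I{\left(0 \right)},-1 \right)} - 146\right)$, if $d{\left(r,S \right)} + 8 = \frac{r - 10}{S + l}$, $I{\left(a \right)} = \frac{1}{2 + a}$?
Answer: $21675$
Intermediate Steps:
$l = 0$
$d{\left(r,S \right)} = -8 + \frac{-10 + r}{S}$ ($d{\left(r,S \right)} = -8 + \frac{r - 10}{S + 0} = -8 + \frac{-10 + r}{S}$)
$- 150 \left(d{\left(I{\left(0 \right)},-1 \right)} - 146\right) = - 150 \left(\frac{-10 + \frac{1}{2 + 0} - -8}{-1} - 146\right) = - 150 \left(- (-10 + \frac{1}{2} + 8) - 146\right) = - 150 \left(\left(-1\right) \left(- \frac{3}{2}\right) - 146\right) = - 150 \left(\frac{3}{2} - 146\right) = \left(-150\right) \left(- \frac{289}{2}\right) = 21675$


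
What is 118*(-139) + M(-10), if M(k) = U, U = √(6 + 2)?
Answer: -16402 + 2*√2 ≈ -16399.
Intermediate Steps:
U = 2*√2 (U = √8 = 2*√2 ≈ 2.8284)
M(k) = 2*√2
118*(-139) + M(-10) = 118*(-139) + 2*√2 = -16402 + 2*√2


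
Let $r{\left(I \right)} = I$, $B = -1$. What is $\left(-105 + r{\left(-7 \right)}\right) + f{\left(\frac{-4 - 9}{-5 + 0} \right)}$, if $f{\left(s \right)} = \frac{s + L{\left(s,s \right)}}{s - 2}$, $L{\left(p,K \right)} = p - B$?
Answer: $- \frac{305}{3} \approx -101.67$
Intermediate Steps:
$L{\left(p,K \right)} = 1 + p$ ($L{\left(p,K \right)} = p - -1 = p + 1 = 1 + p$)
$f{\left(s \right)} = \frac{1 + 2 s}{-2 + s}$ ($f{\left(s \right)} = \frac{s + \left(1 + s\right)}{s - 2} = \frac{1 + 2 s}{-2 + s}$)
$\left(-105 + r{\left(-7 \right)}\right) + f{\left(\frac{-4 - 9}{-5 + 0} \right)} = \left(-105 - 7\right) + \frac{1 + 2 \frac{-4 - 9}{-5 + 0}}{-2 + \frac{-4 - 9}{-5 + 0}} = -112 + \frac{1 + 2 \left(- \frac{13}{-5}\right)}{-2 - \frac{13}{-5}} = -112 + \frac{1 + 2 \left(\left(-13\right) \left(- \frac{1}{5}\right)\right)}{-2 - - \frac{13}{5}} = -112 + \frac{1 + 2 \cdot \frac{13}{5}}{-2 + \frac{13}{5}} = -112 + \frac{1 + \frac{26}{5}}{\frac{3}{5}} = -112 + \frac{5}{3} \cdot \frac{31}{5} = -112 + \frac{31}{3} = - \frac{305}{3}$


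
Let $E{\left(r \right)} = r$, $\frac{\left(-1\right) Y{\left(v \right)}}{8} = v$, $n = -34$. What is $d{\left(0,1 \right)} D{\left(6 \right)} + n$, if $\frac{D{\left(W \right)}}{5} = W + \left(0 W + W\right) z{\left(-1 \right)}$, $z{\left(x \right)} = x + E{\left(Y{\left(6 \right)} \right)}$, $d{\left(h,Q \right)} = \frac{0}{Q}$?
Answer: $-34$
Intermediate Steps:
$Y{\left(v \right)} = - 8 v$
$d{\left(h,Q \right)} = 0$
$z{\left(x \right)} = -48 + x$ ($z{\left(x \right)} = x - 48 = -48 + x$)
$D{\left(W \right)} = - 240 W$ ($D{\left(W \right)} = 5 \left(W + \left(0 W + W\right) \left(-48 - 1\right)\right) = 5 \left(W + \left(0 + W\right) \left(-49\right)\right) = 5 \left(W + W \left(-49\right)\right) = 5 \left(W - 49 W\right) = 5 \left(- 48 W\right) = - 240 W$)
$d{\left(0,1 \right)} D{\left(6 \right)} + n = 0 \left(\left(-240\right) 6\right) - 34 = 0 \left(-1440\right) - 34 = 0 - 34 = -34$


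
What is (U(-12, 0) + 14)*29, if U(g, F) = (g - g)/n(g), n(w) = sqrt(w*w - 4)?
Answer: 406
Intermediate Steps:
n(w) = sqrt(-4 + w**2) (n(w) = sqrt(w**2 - 4) = sqrt(-4 + w**2))
U(g, F) = 0 (U(g, F) = (g - g)/(sqrt(-4 + g**2)) = 0/sqrt(-4 + g**2) = 0)
(U(-12, 0) + 14)*29 = (0 + 14)*29 = 14*29 = 406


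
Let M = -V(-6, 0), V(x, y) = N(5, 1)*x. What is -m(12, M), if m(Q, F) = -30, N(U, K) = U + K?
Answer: 30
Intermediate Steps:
N(U, K) = K + U
V(x, y) = 6*x (V(x, y) = (1 + 5)*x = 6*x)
M = 36 (M = -6*(-6) = -1*(-36) = 36)
-m(12, M) = -1*(-30) = 30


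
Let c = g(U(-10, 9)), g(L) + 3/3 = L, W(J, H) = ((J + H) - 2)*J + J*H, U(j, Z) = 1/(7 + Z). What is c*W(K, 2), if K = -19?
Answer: -4845/16 ≈ -302.81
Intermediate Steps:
W(J, H) = H*J + J*(-2 + H + J) (W(J, H) = ((H + J) - 2)*J + H*J = (-2 + H + J)*J + H*J = J*(-2 + H + J) + H*J = H*J + J*(-2 + H + J))
g(L) = -1 + L
c = -15/16 (c = -1 + 1/(7 + 9) = -1 + 1/16 = -15/16 ≈ -0.93750)
c*W(K, 2) = -(-285)*(-2 - 19 + 2*2)/16 = -(-285)*(-2 - 19 + 4)/16 = -(-285)*(-17)/16 = -15/16*323 = -4845/16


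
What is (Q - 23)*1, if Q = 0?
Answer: -23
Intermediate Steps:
(Q - 23)*1 = (0 - 23)*1 = -23*1 = -23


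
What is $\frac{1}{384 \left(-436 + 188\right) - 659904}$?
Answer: $- \frac{1}{755136} \approx -1.3243 \cdot 10^{-6}$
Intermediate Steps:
$\frac{1}{384 \left(-436 + 188\right) - 659904} = \frac{1}{384 \left(-248\right) - 659904} = \frac{1}{-95232 - 659904} = \frac{1}{-755136} = - \frac{1}{755136}$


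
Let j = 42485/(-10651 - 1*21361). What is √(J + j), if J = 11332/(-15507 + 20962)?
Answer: √5719171930276785/87312730 ≈ 0.86614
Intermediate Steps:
J = 11332/5455 ≈ 2.0774
j = -42485/32012 (j = 42485/(-10651 - 21361) = 42485/(-32012) = 42485*(-1/32012) = -42485/32012 ≈ -1.3272)
√(J + j) = √(11332/5455 - 42485/32012) = √(131004309/174625460) = √5719171930276785/87312730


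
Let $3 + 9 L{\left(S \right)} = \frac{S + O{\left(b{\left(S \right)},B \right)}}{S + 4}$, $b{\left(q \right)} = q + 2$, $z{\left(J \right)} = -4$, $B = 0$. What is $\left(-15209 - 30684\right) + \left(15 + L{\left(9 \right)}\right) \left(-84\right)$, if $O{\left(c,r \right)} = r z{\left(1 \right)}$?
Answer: $- \frac{612709}{13} \approx -47131.0$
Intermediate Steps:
$b{\left(q \right)} = 2 + q$
$O{\left(c,r \right)} = - 4 r$ ($O{\left(c,r \right)} = r \left(-4\right) = - 4 r$)
$L{\left(S \right)} = - \frac{1}{3} + \frac{S}{9 \left(4 + S\right)}$ ($L{\left(S \right)} = - \frac{1}{3} + \frac{\left(S - 0\right) \frac{1}{S + 4}}{9} = - \frac{1}{3} + \frac{\left(S + 0\right) \frac{1}{4 + S}}{9} = - \frac{1}{3} + \frac{S \frac{1}{4 + S}}{9} = - \frac{1}{3} + \frac{S}{9 \left(4 + S\right)}$)
$\left(-15209 - 30684\right) + \left(15 + L{\left(9 \right)}\right) \left(-84\right) = \left(-15209 - 30684\right) + \left(15 + \frac{2 \left(-6 - 9\right)}{9 \left(4 + 9\right)}\right) \left(-84\right) = -45893 + \left(15 + \frac{2 \left(-6 - 9\right)}{9 \cdot 13}\right) \left(-84\right) = -45893 + \left(15 + \frac{2}{9} \cdot \frac{1}{13} \left(-15\right)\right) \left(-84\right) = -45893 + \left(15 - \frac{10}{39}\right) \left(-84\right) = -45893 + \frac{575}{39} \left(-84\right) = -45893 - \frac{16100}{13} = - \frac{612709}{13}$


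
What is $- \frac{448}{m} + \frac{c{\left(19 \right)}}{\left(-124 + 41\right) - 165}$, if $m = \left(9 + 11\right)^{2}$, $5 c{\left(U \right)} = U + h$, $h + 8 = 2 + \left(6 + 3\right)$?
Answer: $- \frac{3527}{3100} \approx -1.1377$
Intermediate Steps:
$h = 3$ ($h = -8 + \left(2 + \left(6 + 3\right)\right) = -8 + \left(2 + 9\right) = -8 + 11 = 3$)
$c{\left(U \right)} = \frac{3}{5} + \frac{U}{5}$ ($c{\left(U \right)} = \frac{U + 3}{5} = \frac{3 + U}{5} = \frac{3}{5} + \frac{U}{5}$)
$m = 400$ ($m = 20^{2} = 400$)
$- \frac{448}{m} + \frac{c{\left(19 \right)}}{\left(-124 + 41\right) - 165} = - \frac{448}{400} + \frac{\frac{3}{5} + \frac{1}{5} \cdot 19}{\left(-124 + 41\right) - 165} = \left(-448\right) \frac{1}{400} + \frac{\frac{3}{5} + \frac{19}{5}}{-83 - 165} = - \frac{28}{25} + \frac{22}{5 \left(-248\right)} = - \frac{28}{25} + \frac{22}{5} \left(- \frac{1}{248}\right) = - \frac{28}{25} - \frac{11}{620} = - \frac{3527}{3100}$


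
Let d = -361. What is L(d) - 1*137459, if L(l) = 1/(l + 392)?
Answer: -4261228/31 ≈ -1.3746e+5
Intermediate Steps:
L(l) = 1/(392 + l)
L(d) - 1*137459 = 1/(392 - 361) - 1*137459 = 1/31 - 137459 = -4261228/31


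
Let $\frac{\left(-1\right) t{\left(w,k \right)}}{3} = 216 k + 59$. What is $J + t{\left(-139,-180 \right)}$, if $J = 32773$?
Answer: $149236$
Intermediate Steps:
$t{\left(w,k \right)} = -177 - 648 k$ ($t{\left(w,k \right)} = - 3 \left(216 k + 59\right) = - 3 \left(59 + 216 k\right) = -177 - 648 k$)
$J + t{\left(-139,-180 \right)} = 32773 - -116463 = 32773 + \left(-177 + 116640\right) = 32773 + 116463 = 149236$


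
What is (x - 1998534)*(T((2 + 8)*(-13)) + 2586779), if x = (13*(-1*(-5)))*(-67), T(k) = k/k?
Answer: -5181033207420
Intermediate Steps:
T(k) = 1
x = -4355 (x = (13*5)*(-67) = 65*(-67) = -4355)
(x - 1998534)*(T((2 + 8)*(-13)) + 2586779) = (-4355 - 1998534)*(1 + 2586779) = -2002889*2586780 = -5181033207420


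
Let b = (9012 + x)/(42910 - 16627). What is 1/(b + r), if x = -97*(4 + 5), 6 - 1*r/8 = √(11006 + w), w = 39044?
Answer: -40747411/2699811765309 - 3070204840*√2002/245682870643119 ≈ -0.00057424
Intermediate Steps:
r = 48 - 40*√2002 (r = 48 - 8*√(11006 + 39044) = 48 - 40*√2002 ≈ -1741.7)
x = -873 (x = -97*9 = -873)
b = 2713/8761 (b = (9012 - 873)/(42910 - 16627) = 8139/26283 = 8139*(1/26283) = 2713/8761 ≈ 0.30967)
1/(b + r) = 1/(2713/8761 + (48 - 40*√2002)) = 1/(423241/8761 - 40*√2002)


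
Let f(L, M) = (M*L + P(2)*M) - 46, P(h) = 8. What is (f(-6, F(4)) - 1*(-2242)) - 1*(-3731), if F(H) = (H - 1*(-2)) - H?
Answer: 5931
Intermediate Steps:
F(H) = 2 (F(H) = (H + 2) - H = (2 + H) - H = 2)
f(L, M) = -46 + 8*M + L*M (f(L, M) = (M*L + 8*M) - 46 = (L*M + 8*M) - 46 = (8*M + L*M) - 46 = -46 + 8*M + L*M)
(f(-6, F(4)) - 1*(-2242)) - 1*(-3731) = ((-46 + 8*2 - 6*2) - 1*(-2242)) - 1*(-3731) = ((-46 + 16 - 12) + 2242) + 3731 = (-42 + 2242) + 3731 = 2200 + 3731 = 5931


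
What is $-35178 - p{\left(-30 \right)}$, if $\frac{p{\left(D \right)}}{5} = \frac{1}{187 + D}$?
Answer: $- \frac{5522951}{157} \approx -35178.0$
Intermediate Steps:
$p{\left(D \right)} = \frac{5}{187 + D}$
$-35178 - p{\left(-30 \right)} = -35178 - \frac{5}{187 - 30} = -35178 - \frac{5}{157} = - \frac{5522951}{157}$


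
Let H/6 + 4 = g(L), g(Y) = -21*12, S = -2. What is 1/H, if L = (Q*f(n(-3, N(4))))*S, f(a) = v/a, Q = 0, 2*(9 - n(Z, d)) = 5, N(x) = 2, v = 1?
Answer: -1/1536 ≈ -0.00065104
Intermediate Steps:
n(Z, d) = 13/2 (n(Z, d) = 9 - 1/2*5 = 9 - 5/2 = 13/2)
f(a) = 1/a
L = 0 (L = (0/(13/2))*(-2) = (0*(2/13))*(-2) = 0*(-2) = 0)
g(Y) = -252
H = -1536 (H = -24 + 6*(-252) = -24 - 1512 = -1536)
1/H = 1/(-1536) = -1/1536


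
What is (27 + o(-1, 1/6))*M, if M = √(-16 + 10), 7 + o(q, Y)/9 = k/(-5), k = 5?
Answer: -45*I*√6 ≈ -110.23*I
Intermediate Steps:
o(q, Y) = -72 (o(q, Y) = -63 + 9*(5/(-5)) = -63 + 9*(5*(-⅕)) = -63 + 9*(-1) = -63 - 9 = -72)
M = I*√6 (M = √(-6) = I*√6 ≈ 2.4495*I)
(27 + o(-1, 1/6))*M = (27 - 72)*(I*√6) = -45*I*√6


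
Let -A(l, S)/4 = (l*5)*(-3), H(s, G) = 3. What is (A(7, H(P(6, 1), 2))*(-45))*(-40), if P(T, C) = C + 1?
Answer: 756000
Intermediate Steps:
P(T, C) = 1 + C
A(l, S) = 60*l (A(l, S) = -4*l*5*(-3) = -4*5*l*(-3) = -(-60)*l = 60*l)
(A(7, H(P(6, 1), 2))*(-45))*(-40) = ((60*7)*(-45))*(-40) = (420*(-45))*(-40) = -18900*(-40) = 756000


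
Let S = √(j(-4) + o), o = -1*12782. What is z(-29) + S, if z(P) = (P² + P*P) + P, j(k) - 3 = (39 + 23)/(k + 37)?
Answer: 1653 + 7*I*√283965/33 ≈ 1653.0 + 113.04*I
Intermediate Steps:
j(k) = 3 + 62/(37 + k) (j(k) = 3 + (39 + 23)/(k + 37) = 3 + 62/(37 + k))
z(P) = P + 2*P² (z(P) = (P² + P²) + P = 2*P² + P = P + 2*P²)
o = -12782
S = 7*I*√283965/33 (S = √((173 + 3*(-4))/(37 - 4) - 12782) = √((173 - 12)/33 - 12782) = √((1/33)*161 - 12782) = √(161/33 - 12782) = √(-421645/33) = 7*I*√283965/33 ≈ 113.04*I)
z(-29) + S = -29*(1 + 2*(-29)) + 7*I*√283965/33 = -29*(1 - 58) + 7*I*√283965/33 = -29*(-57) + 7*I*√283965/33 = 1653 + 7*I*√283965/33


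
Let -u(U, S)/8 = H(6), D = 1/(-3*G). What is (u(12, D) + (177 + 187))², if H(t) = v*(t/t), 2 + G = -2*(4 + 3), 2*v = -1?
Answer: 135424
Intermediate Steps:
v = -½ (v = (½)*(-1) = -½ ≈ -0.50000)
G = -16 (G = -2 - 2*(4 + 3) = -2 - 2*7 = -2 - 14 = -16)
H(t) = -½ (H(t) = -t/(2*t) = -½*1 = -½)
D = 1/48 (D = 1/(-3*(-16)) = 1/48 ≈ 0.020833)
u(U, S) = 4 (u(U, S) = -8*(-½) = 4)
(u(12, D) + (177 + 187))² = (4 + (177 + 187))² = (4 + 364)² = 368² = 135424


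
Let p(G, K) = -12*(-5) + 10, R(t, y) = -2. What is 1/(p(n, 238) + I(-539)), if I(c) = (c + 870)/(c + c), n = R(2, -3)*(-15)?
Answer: 1078/75129 ≈ 0.014349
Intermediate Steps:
n = 30 (n = -2*(-15) = 30)
p(G, K) = 70 (p(G, K) = 60 + 10 = 70)
I(c) = (870 + c)/(2*c) (I(c) = (870 + c)/((2*c)) = (870 + c)*(1/(2*c)) = (870 + c)/(2*c))
1/(p(n, 238) + I(-539)) = 1/(70 + (½)*(870 - 539)/(-539)) = 1/(70 + (½)*(-1/539)*331) = 1/(70 - 331/1078) = 1/(75129/1078) = 1078/75129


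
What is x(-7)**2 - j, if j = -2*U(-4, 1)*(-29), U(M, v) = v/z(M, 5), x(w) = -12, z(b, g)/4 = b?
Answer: 1181/8 ≈ 147.63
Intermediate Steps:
z(b, g) = 4*b
U(M, v) = v/(4*M) (U(M, v) = v/((4*M)) = v*(1/(4*M)) = v/(4*M))
j = -29/8 (j = -1/(2*(-4))*(-29) = -(-1)/(2*4)*(-29) = -2*(-1/16)*(-29) = (1/8)*(-29) = -29/8 ≈ -3.6250)
x(-7)**2 - j = (-12)**2 - 1*(-29/8) = 144 + 29/8 = 1181/8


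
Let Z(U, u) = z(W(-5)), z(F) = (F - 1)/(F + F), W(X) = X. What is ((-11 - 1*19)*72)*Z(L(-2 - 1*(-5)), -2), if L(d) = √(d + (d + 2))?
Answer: -1296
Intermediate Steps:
z(F) = (-1 + F)/(2*F) (z(F) = (-1 + F)/((2*F)) = (-1 + F)*(1/(2*F)) = (-1 + F)/(2*F))
L(d) = √(2 + 2*d) (L(d) = √(d + (2 + d)) = √(2 + 2*d))
Z(U, u) = ⅗ (Z(U, u) = (½)*(-1 - 5)/(-5) = (½)*(-⅕)*(-6) = ⅗)
((-11 - 1*19)*72)*Z(L(-2 - 1*(-5)), -2) = ((-11 - 1*19)*72)*(⅗) = ((-11 - 19)*72)*(⅗) = -30*72*(⅗) = -2160*⅗ = -1296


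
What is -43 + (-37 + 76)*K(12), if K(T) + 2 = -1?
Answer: -160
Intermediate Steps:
K(T) = -3 (K(T) = -2 - 1 = -3)
-43 + (-37 + 76)*K(12) = -43 + (-37 + 76)*(-3) = -43 + 39*(-3) = -43 - 117 = -160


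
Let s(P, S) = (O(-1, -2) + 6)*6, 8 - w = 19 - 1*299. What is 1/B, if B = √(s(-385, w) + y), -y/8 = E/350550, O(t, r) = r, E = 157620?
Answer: √696449370/119204 ≈ 0.22139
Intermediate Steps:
w = 288 (w = 8 - (19 - 1*299) = 8 - (19 - 299) = 8 - 1*(-280) = 8 + 280 = 288)
s(P, S) = 24 (s(P, S) = (-2 + 6)*6 = 4*6 = 24)
y = -42032/11685 (y = -1260960/350550 = -8*5254/11685 = -42032/11685 ≈ -3.5971)
B = 2*√696449370/11685 (B = √(24 - 42032/11685) = √(238408/11685) = 2*√696449370/11685 ≈ 4.5170)
1/B = 1/(2*√696449370/11685) = √696449370/119204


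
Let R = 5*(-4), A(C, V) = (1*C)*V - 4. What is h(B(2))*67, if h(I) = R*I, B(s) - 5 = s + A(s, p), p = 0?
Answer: -4020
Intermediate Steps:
A(C, V) = -4 + C*V (A(C, V) = C*V - 4 = -4 + C*V)
R = -20
B(s) = 1 + s (B(s) = 5 + (s + (-4 + s*0)) = 5 + (s + (-4 + 0)) = 5 + (s - 4) = 5 + (-4 + s) = 1 + s)
h(I) = -20*I
h(B(2))*67 = -20*(1 + 2)*67 = -20*3*67 = -60*67 = -4020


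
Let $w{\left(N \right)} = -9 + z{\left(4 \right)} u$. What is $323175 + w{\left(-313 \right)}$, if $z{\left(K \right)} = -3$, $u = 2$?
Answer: $323160$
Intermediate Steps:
$w{\left(N \right)} = -15$ ($w{\left(N \right)} = -9 - 6 = -15$)
$323175 + w{\left(-313 \right)} = 323175 - 15 = 323160$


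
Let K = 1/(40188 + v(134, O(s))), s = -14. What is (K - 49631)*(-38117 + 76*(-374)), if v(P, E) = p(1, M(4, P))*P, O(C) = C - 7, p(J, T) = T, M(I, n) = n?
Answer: 192020348928883/58144 ≈ 3.3025e+9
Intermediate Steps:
O(C) = -7 + C
v(P, E) = P² (v(P, E) = P*P = P²)
K = 1/58144 (K = 1/(40188 + 134²) = 1/(40188 + 17956) = 1/58144 ≈ 1.7199e-5)
(K - 49631)*(-38117 + 76*(-374)) = (1/58144 - 49631)*(-38117 + 76*(-374)) = -2885744863*(-38117 - 28424)/58144 = -2885744863/58144*(-66541) = 192020348928883/58144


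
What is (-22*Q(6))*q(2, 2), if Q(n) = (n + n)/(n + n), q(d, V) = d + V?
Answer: -88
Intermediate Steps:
q(d, V) = V + d
Q(n) = 1 (Q(n) = (2*n)/((2*n)) = (2*n)*(1/(2*n)) = 1)
(-22*Q(6))*q(2, 2) = (-22*1)*(2 + 2) = -22*4 = -88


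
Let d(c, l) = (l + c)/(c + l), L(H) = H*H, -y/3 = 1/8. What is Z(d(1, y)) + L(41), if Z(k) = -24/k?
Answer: 1657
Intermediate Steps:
y = -3/8 ≈ -0.37500
L(H) = H**2
d(c, l) = 1 (d(c, l) = (c + l)/(c + l) = 1)
Z(d(1, y)) + L(41) = -24/1 + 41**2 = -24*1 + 1681 = -24 + 1681 = 1657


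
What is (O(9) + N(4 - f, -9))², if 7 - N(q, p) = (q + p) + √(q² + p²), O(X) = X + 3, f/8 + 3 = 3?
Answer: (24 - √97)² ≈ 200.25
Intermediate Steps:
f = 0 (f = -24 + 8*3 = -24 + 24 = 0)
O(X) = 3 + X
N(q, p) = 7 - p - q - √(p² + q²) (N(q, p) = 7 - ((q + p) + √(q² + p²)) = 7 - ((p + q) + √(p² + q²)) = 7 - (p + q + √(p² + q²)) = 7 + (-p - q - √(p² + q²)) = 7 - p - q - √(p² + q²))
(O(9) + N(4 - f, -9))² = ((3 + 9) + (7 - 1*(-9) - (4 - 1*0) - √((-9)² + (4 - 1*0)²)))² = (12 + (7 + 9 - (4 + 0) - √(81 + (4 + 0)²)))² = (12 + (7 + 9 - 1*4 - √(81 + 4²)))² = (12 + (7 + 9 - 4 - √(81 + 16)))² = (12 + (7 + 9 - 4 - √97))² = (12 + (12 - √97))² = (24 - √97)²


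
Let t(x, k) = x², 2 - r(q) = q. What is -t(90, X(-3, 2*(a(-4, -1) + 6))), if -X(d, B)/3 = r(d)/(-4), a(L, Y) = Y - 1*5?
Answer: -8100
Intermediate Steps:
a(L, Y) = -5 + Y (a(L, Y) = Y - 5 = -5 + Y)
r(q) = 2 - q
X(d, B) = 3/2 - 3*d/4 (X(d, B) = -3*(2 - d)/(-4) = -3*(2 - d)*(-1)/4 = -3*(-½ + d/4) = 3/2 - 3*d/4)
-t(90, X(-3, 2*(a(-4, -1) + 6))) = -1*90² = -1*8100 = -8100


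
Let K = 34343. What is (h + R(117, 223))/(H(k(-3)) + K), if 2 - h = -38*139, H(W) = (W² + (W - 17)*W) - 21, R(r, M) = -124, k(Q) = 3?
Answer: 5160/34289 ≈ 0.15049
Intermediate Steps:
H(W) = -21 + W² + W*(-17 + W) (H(W) = (W² + (-17 + W)*W) - 21 = (W² + W*(-17 + W)) - 21 = -21 + W² + W*(-17 + W))
h = 5284 (h = 2 - (-38)*139 = 2 - 1*(-5282) = 2 + 5282 = 5284)
(h + R(117, 223))/(H(k(-3)) + K) = (5284 - 124)/((-21 - 17*3 + 2*3²) + 34343) = 5160/((-21 - 51 + 2*9) + 34343) = 5160/((-21 - 51 + 18) + 34343) = 5160/(-54 + 34343) = 5160/34289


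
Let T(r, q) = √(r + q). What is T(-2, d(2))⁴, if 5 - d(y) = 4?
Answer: 1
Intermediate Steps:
d(y) = 1 (d(y) = 5 - 1*4 = 5 - 4 = 1)
T(r, q) = √(q + r)
T(-2, d(2))⁴ = (√(1 - 2))⁴ = (√(-1))⁴ = I⁴ = 1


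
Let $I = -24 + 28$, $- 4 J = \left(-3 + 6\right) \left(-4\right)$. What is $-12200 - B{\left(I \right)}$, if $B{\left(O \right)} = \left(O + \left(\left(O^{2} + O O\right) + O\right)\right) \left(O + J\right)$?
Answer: $-12480$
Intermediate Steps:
$J = 3$ ($J = - \frac{\left(-3 + 6\right) \left(-4\right)}{4} = - \frac{3 \left(-4\right)}{4} = \left(- \frac{1}{4}\right) \left(-12\right) = 3$)
$I = 4$
$B{\left(O \right)} = \left(3 + O\right) \left(2 O + 2 O^{2}\right)$ ($B{\left(O \right)} = \left(O + \left(\left(O^{2} + O O\right) + O\right)\right) \left(O + 3\right) = \left(O + \left(\left(O^{2} + O^{2}\right) + O\right)\right) \left(3 + O\right) = \left(O + \left(2 O^{2} + O\right)\right) \left(3 + O\right) = \left(O + \left(O + 2 O^{2}\right)\right) \left(3 + O\right) = \left(2 O + 2 O^{2}\right) \left(3 + O\right) = \left(3 + O\right) \left(2 O + 2 O^{2}\right)$)
$-12200 - B{\left(I \right)} = -12200 - 2 \cdot 4 \left(3 + 4^{2} + 4 \cdot 4\right) = -12200 - 2 \cdot 4 \left(3 + 16 + 16\right) = -12200 - 2 \cdot 4 \cdot 35 = -12200 - 280 = -12480$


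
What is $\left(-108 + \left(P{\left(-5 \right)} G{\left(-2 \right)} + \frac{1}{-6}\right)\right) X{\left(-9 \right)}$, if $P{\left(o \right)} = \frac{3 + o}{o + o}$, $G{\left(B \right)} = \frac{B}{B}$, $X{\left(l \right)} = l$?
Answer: $\frac{9717}{10} \approx 971.7$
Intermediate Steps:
$G{\left(B \right)} = 1$
$P{\left(o \right)} = \frac{3 + o}{2 o}$
$\left(-108 + \left(P{\left(-5 \right)} G{\left(-2 \right)} + \frac{1}{-6}\right)\right) X{\left(-9 \right)} = \left(-108 + \left(\frac{3 - 5}{2 \left(-5\right)} 1 + \frac{1}{-6}\right)\right) \left(-9\right) = \left(-108 - \left(\frac{1}{6} - \frac{1}{2} \left(- \frac{1}{5}\right) \left(-2\right) 1\right)\right) \left(-9\right) = \left(-108 + \left(\frac{1}{5} \cdot 1 - \frac{1}{6}\right)\right) \left(-9\right) = \left(-108 + \left(\frac{1}{5} - \frac{1}{6}\right)\right) \left(-9\right) = \left(-108 + \frac{1}{30}\right) \left(-9\right) = \left(- \frac{3239}{30}\right) \left(-9\right) = \frac{9717}{10}$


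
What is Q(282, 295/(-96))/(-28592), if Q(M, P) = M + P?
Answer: -26777/2744832 ≈ -0.0097554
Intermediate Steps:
Q(282, 295/(-96))/(-28592) = (282 + 295/(-96))/(-28592) = (282 + 295*(-1/96))*(-1/28592) = (282 - 295/96)*(-1/28592) = (26777/96)*(-1/28592) = -26777/2744832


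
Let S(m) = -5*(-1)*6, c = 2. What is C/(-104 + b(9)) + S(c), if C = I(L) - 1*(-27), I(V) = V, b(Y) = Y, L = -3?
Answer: 2826/95 ≈ 29.747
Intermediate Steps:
C = 24 (C = -3 - 1*(-27) = -3 + 27 = 24)
S(m) = 30 (S(m) = 5*6 = 30)
C/(-104 + b(9)) + S(c) = 24/(-104 + 9) + 30 = 24/(-95) + 30 = -1/95*24 + 30 = -24/95 + 30 = 2826/95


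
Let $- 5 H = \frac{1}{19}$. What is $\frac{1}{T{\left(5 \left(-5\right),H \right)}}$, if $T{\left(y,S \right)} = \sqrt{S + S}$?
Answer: $- \frac{i \sqrt{190}}{2} \approx - 6.892 i$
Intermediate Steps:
$H = - \frac{1}{95}$ ($H = - \frac{1}{5 \cdot 19} = \left(- \frac{1}{5}\right) \frac{1}{19} = - \frac{1}{95} \approx -0.010526$)
$T{\left(y,S \right)} = \sqrt{2} \sqrt{S}$ ($T{\left(y,S \right)} = \sqrt{2 S} = \sqrt{2} \sqrt{S}$)
$\frac{1}{T{\left(5 \left(-5\right),H \right)}} = \frac{1}{\sqrt{2} \sqrt{- \frac{1}{95}}} = \frac{1}{\sqrt{2} \frac{i \sqrt{95}}{95}} = \frac{1}{\frac{1}{95} i \sqrt{190}} = - \frac{i \sqrt{190}}{2}$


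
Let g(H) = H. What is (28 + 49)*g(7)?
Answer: 539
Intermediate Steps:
(28 + 49)*g(7) = (28 + 49)*7 = 77*7 = 539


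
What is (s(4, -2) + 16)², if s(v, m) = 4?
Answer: 400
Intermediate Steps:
(s(4, -2) + 16)² = (4 + 16)² = 20² = 400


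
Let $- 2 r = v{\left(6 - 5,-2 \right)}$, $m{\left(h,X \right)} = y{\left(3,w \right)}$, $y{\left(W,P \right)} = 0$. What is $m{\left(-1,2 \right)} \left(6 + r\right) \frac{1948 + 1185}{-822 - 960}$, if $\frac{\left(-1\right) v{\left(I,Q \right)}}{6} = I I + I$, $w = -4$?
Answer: $0$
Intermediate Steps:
$m{\left(h,X \right)} = 0$
$v{\left(I,Q \right)} = - 6 I - 6 I^{2}$ ($v{\left(I,Q \right)} = - 6 \left(I I + I\right) = - 6 \left(I^{2} + I\right) = - 6 \left(I + I^{2}\right) = - 6 I - 6 I^{2}$)
$r = 6$ ($r = - \frac{\left(-6\right) \left(6 - 5\right) \left(1 + \left(6 - 5\right)\right)}{2} = - \frac{\left(-6\right) 1 \left(1 + 1\right)}{2} = - \frac{\left(-6\right) 1 \cdot 2}{2} = \left(- \frac{1}{2}\right) \left(-12\right) = 6$)
$m{\left(-1,2 \right)} \left(6 + r\right) \frac{1948 + 1185}{-822 - 960} = 0 \left(6 + 6\right) \frac{1948 + 1185}{-822 - 960} = 0 \cdot 12 \frac{3133}{-1782} = 0 \cdot 3133 \left(- \frac{1}{1782}\right) = 0 \left(- \frac{3133}{1782}\right) = 0$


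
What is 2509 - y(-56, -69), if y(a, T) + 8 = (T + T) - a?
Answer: 2599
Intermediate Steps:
y(a, T) = -8 - a + 2*T (y(a, T) = -8 + ((T + T) - a) = -8 + (2*T - a) = -8 + (-a + 2*T) = -8 - a + 2*T)
2509 - y(-56, -69) = 2509 - (-8 - 1*(-56) + 2*(-69)) = 2509 - (-8 + 56 - 138) = 2509 - 1*(-90) = 2509 + 90 = 2599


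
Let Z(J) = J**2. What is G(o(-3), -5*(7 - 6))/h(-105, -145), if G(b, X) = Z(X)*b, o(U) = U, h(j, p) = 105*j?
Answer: 1/147 ≈ 0.0068027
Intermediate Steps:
G(b, X) = b*X**2 (G(b, X) = X**2*b = b*X**2)
G(o(-3), -5*(7 - 6))/h(-105, -145) = (-3*25*(7 - 6)**2)/((105*(-105))) = -3*(-5*1)**2/(-11025) = -3*(-5)**2*(-1/11025) = -3*25*(-1/11025) = -75*(-1/11025) = 1/147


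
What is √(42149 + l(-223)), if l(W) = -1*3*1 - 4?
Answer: √42142 ≈ 205.29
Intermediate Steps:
l(W) = -7 (l(W) = -3*1 - 4 = -3 - 4 = -7)
√(42149 + l(-223)) = √(42149 - 7) = √42142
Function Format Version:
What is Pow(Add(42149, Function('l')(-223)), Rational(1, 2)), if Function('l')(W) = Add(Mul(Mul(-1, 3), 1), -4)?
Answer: Pow(42142, Rational(1, 2)) ≈ 205.29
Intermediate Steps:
Function('l')(W) = -7 (Function('l')(W) = Add(Mul(-3, 1), -4) = Add(-3, -4) = -7)
Pow(Add(42149, Function('l')(-223)), Rational(1, 2)) = Pow(Add(42149, -7), Rational(1, 2)) = Pow(42142, Rational(1, 2))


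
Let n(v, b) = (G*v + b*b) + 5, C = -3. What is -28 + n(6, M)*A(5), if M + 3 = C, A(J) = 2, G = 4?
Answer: 102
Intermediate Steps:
M = -6 (M = -3 - 3 = -6)
n(v, b) = 5 + b² + 4*v (n(v, b) = (4*v + b*b) + 5 = (4*v + b²) + 5 = (b² + 4*v) + 5 = 5 + b² + 4*v)
-28 + n(6, M)*A(5) = -28 + (5 + (-6)² + 4*6)*2 = -28 + (5 + 36 + 24)*2 = -28 + 65*2 = -28 + 130 = 102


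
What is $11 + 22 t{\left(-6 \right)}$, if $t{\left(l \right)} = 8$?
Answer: $187$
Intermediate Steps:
$11 + 22 t{\left(-6 \right)} = 11 + 22 \cdot 8 = 11 + 176 = 187$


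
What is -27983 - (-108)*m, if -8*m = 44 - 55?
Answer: -55669/2 ≈ -27835.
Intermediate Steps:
m = 11/8 (m = -(44 - 55)/8 = -⅛*(-11) = 11/8 ≈ 1.3750)
-27983 - (-108)*m = -27983 - (-108)*11/8 = -27983 - 1*(-297/2) = -27983 + 297/2 = -55669/2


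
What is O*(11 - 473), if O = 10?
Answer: -4620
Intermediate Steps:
O*(11 - 473) = 10*(11 - 473) = 10*(-462) = -4620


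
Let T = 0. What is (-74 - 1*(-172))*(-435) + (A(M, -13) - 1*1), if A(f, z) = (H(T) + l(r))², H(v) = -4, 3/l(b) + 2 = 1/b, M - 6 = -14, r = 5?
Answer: -383390/9 ≈ -42599.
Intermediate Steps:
M = -8 (M = 6 - 14 = -8)
l(b) = 3/(-2 + 1/b)
A(f, z) = 289/9 (A(f, z) = (-4 - 3*5/(-1 + 2*5))² = (-4 - 3*5/(-1 + 10))² = (-4 - 3*5/9)² = (-4 - 3*5*⅑)² = (-4 - 5/3)² = (-17/3)² = 289/9)
(-74 - 1*(-172))*(-435) + (A(M, -13) - 1*1) = (-74 - 1*(-172))*(-435) + (289/9 - 1*1) = (-74 + 172)*(-435) + (289/9 - 1) = 98*(-435) + 280/9 = -42630 + 280/9 = -383390/9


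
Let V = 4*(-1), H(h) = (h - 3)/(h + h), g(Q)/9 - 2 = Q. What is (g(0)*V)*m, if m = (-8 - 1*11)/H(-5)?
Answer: 1710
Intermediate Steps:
g(Q) = 18 + 9*Q
H(h) = (-3 + h)/(2*h) (H(h) = (-3 + h)/((2*h)) = (-3 + h)*(1/(2*h)) = (-3 + h)/(2*h))
V = -4
m = -95/4 (m = (-8 - 1*11)/(((½)*(-3 - 5)/(-5))) = (-8 - 11)/(((½)*(-⅕)*(-8))) = -19/⅘ = -19*5/4 = -95/4 ≈ -23.750)
(g(0)*V)*m = ((18 + 9*0)*(-4))*(-95/4) = ((18 + 0)*(-4))*(-95/4) = (18*(-4))*(-95/4) = -72*(-95/4) = 1710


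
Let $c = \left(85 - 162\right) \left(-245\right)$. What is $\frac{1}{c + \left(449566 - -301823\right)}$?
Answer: $\frac{1}{770254} \approx 1.2983 \cdot 10^{-6}$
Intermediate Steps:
$c = 18865$ ($c = \left(-77\right) \left(-245\right) = 18865$)
$\frac{1}{c + \left(449566 - -301823\right)} = \frac{1}{18865 + \left(449566 - -301823\right)} = \frac{1}{18865 + \left(449566 + 301823\right)} = \frac{1}{18865 + 751389} = \frac{1}{770254}$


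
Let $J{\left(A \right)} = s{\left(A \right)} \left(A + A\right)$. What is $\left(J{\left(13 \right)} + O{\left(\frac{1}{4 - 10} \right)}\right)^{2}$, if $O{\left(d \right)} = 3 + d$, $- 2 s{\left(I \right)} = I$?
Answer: $\frac{994009}{36} \approx 27611.0$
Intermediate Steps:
$s{\left(I \right)} = - \frac{I}{2}$
$J{\left(A \right)} = - A^{2}$ ($J{\left(A \right)} = - \frac{A}{2} \left(A + A\right) = - \frac{A}{2} \cdot 2 A = - A^{2}$)
$\left(J{\left(13 \right)} + O{\left(\frac{1}{4 - 10} \right)}\right)^{2} = \left(- 13^{2} + \left(3 + \frac{1}{4 - 10}\right)\right)^{2} = \left(\left(-1\right) 169 + \left(3 + \frac{1}{-6}\right)\right)^{2} = \left(-169 + \left(3 - \frac{1}{6}\right)\right)^{2} = \left(-169 + \frac{17}{6}\right)^{2} = \left(- \frac{997}{6}\right)^{2} = \frac{994009}{36}$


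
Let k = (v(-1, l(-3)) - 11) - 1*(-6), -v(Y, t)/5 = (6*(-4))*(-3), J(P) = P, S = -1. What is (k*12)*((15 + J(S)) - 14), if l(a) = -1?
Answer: 0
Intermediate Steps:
v(Y, t) = -360 (v(Y, t) = -5*6*(-4)*(-3) = -(-120)*(-3) = -5*72 = -360)
k = -365 (k = (-360 - 11) - 1*(-6) = -371 + 6 = -365)
(k*12)*((15 + J(S)) - 14) = (-365*12)*((15 - 1) - 14) = -4380*(14 - 14) = -4380*0 = 0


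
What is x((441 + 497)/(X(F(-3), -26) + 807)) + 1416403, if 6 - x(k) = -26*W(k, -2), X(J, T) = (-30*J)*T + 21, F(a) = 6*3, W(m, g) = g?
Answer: 1416357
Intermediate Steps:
F(a) = 18
X(J, T) = 21 - 30*J*T (X(J, T) = -30*J*T + 21 = 21 - 30*J*T)
x(k) = -46 (x(k) = 6 - (-26)*(-2) = 6 - 1*52 = 6 - 52 = -46)
x((441 + 497)/(X(F(-3), -26) + 807)) + 1416403 = -46 + 1416403 = 1416357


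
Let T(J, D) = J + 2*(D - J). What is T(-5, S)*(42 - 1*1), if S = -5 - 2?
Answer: -369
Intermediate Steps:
S = -7
T(J, D) = -J + 2*D (T(J, D) = J + (-2*J + 2*D) = -J + 2*D)
T(-5, S)*(42 - 1*1) = (-1*(-5) + 2*(-7))*(42 - 1*1) = (5 - 14)*(42 - 1) = -9*41 = -369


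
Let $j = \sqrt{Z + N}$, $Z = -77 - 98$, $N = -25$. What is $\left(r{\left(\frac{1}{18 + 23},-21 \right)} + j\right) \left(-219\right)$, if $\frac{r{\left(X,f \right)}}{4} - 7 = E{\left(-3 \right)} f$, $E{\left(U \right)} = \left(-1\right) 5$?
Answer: $-98112 - 2190 i \sqrt{2} \approx -98112.0 - 3097.1 i$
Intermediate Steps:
$E{\left(U \right)} = -5$
$r{\left(X,f \right)} = 28 - 20 f$ ($r{\left(X,f \right)} = 28 + 4 \left(- 5 f\right) = 28 - 20 f$)
$Z = -175$ ($Z = -77 - 98 = -175$)
$j = 10 i \sqrt{2}$ ($j = \sqrt{-175 - 25} = \sqrt{-200} = 10 i \sqrt{2} \approx 14.142 i$)
$\left(r{\left(\frac{1}{18 + 23},-21 \right)} + j\right) \left(-219\right) = \left(\left(28 - -420\right) + 10 i \sqrt{2}\right) \left(-219\right) = \left(\left(28 + 420\right) + 10 i \sqrt{2}\right) \left(-219\right) = \left(448 + 10 i \sqrt{2}\right) \left(-219\right) = -98112 - 2190 i \sqrt{2}$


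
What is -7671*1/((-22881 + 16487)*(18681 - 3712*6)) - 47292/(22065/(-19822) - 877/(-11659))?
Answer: 4402604095176883429/96625695017502 ≈ 45564.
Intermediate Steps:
-7671*1/((-22881 + 16487)*(18681 - 3712*6)) - 47292/(22065/(-19822) - 877/(-11659)) = -7671*(-1/(6394*(18681 - 22272))) - 47292/(22065*(-1/19822) - 877*(-1/11659)) = -7671/((-6394*(-3591))) - 47292/(-22065/19822 + 877/11659) = -7671/22960854 - 47292/(-239871941/231104698) = -7671*1/22960854 - 47292*(-231104698/239871941) = -2557/7653618 + 10929403377816/239871941 = 4402604095176883429/96625695017502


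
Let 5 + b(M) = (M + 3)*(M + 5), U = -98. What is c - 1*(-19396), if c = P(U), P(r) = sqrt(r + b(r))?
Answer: 19396 + 2*sqrt(2183) ≈ 19489.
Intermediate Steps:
b(M) = -5 + (3 + M)*(5 + M) (b(M) = -5 + (M + 3)*(M + 5) = -5 + (3 + M)*(5 + M))
P(r) = sqrt(10 + r**2 + 9*r) (P(r) = sqrt(r + (10 + r**2 + 8*r)) = sqrt(10 + r**2 + 9*r))
c = 2*sqrt(2183) (c = sqrt(10 + (-98)**2 + 9*(-98)) = sqrt(10 + 9604 - 882) = sqrt(8732) = 2*sqrt(2183) ≈ 93.445)
c - 1*(-19396) = 2*sqrt(2183) - 1*(-19396) = 2*sqrt(2183) + 19396 = 19396 + 2*sqrt(2183)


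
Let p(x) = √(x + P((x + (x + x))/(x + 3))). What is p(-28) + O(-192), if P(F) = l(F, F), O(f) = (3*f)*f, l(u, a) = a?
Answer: 110592 + 2*I*√154/5 ≈ 1.1059e+5 + 4.9639*I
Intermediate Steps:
O(f) = 3*f²
P(F) = F
p(x) = √(x + 3*x/(3 + x)) (p(x) = √(x + (x + (x + x))/(x + 3)) = √(x + (x + 2*x)/(3 + x)) = √(x + (3*x)/(3 + x)) = √(x + 3*x/(3 + x)))
p(-28) + O(-192) = √(-28*(6 - 28)/(3 - 28)) + 3*(-192)² = √(-28*(-22)/(-25)) + 3*36864 = √(-28*(-1/25)*(-22)) + 110592 = √(-616/25) + 110592 = 2*I*√154/5 + 110592 = 110592 + 2*I*√154/5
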